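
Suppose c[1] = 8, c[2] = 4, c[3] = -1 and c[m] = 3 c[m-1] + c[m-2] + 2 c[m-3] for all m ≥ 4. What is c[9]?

c[4] = 3(-1) + 4 + 2(8) = 17
c[5] = 3(17) + (-1) + 2(4) = 58
c[6] = 3(58) + 17 + 2(-1) = 189
c[7] = 3(189) + 58 + 2(17) = 659
c[8] = 3(659) + 189 + 2(58) = 2282
c[9] = 3(2282) + 659 + 2(189) = 7883

7883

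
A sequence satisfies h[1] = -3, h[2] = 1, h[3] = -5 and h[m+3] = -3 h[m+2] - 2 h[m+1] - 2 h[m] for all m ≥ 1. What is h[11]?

-12057

h[4] = -3(-5) - 2(1) - 2(-3) = 19
h[5] = -3(19) - 2(-5) - 2(1) = -49
h[6] = -3(-49) - 2(19) - 2(-5) = 119
h[7] = -3(119) - 2(-49) - 2(19) = -297
h[8] = -3(-297) - 2(119) - 2(-49) = 751
h[9] = -3(751) - 2(-297) - 2(119) = -1897
h[10] = -3(-1897) - 2(751) - 2(-297) = 4783
h[11] = -3(4783) - 2(-1897) - 2(751) = -12057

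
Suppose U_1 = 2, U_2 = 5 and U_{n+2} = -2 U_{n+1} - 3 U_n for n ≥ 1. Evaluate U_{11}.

-328

U_3 = -2*5 - 3*2 = -16
U_4 = -2*(-16) - 3*5 = 17
U_5 = -2*17 - 3*(-16) = 14
U_6 = -2*14 - 3*17 = -79
U_7 = -2*(-79) - 3*14 = 116
U_8 = -2*116 - 3*(-79) = 5
U_9 = -2*5 - 3*116 = -358
U_{10} = -2*(-358) - 3*5 = 701
U_{11} = -2*701 - 3*(-358) = -328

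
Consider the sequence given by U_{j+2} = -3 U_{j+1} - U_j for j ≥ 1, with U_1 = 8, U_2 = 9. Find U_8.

4545

U_3 = -3(9) - 8 = -35
U_4 = -3(-35) - 9 = 96
U_5 = -3(96) - (-35) = -253
U_6 = -3(-253) - 96 = 663
U_7 = -3(663) - (-253) = -1736
U_8 = -3(-1736) - 663 = 4545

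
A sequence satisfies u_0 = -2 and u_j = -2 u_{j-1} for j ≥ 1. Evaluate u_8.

-512

u_1 = -2·(-2) = 4
u_2 = -2·4 = -8
u_3 = -2·(-8) = 16
u_4 = -2·16 = -32
u_5 = -2·(-32) = 64
u_6 = -2·64 = -128
u_7 = -2·(-128) = 256
u_8 = -2·256 = -512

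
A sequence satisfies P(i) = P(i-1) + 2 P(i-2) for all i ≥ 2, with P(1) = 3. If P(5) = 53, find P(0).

2

Let P(0) = x.
P(2) = 3 + 2x
P(3) = 9 + 2x
P(4) = 15 + 6x
P(5) = 33 + 10x
So 33 + 10x = 53, giving x = 2.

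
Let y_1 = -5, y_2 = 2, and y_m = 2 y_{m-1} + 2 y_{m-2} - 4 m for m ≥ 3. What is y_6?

y_3 = 2*2 + 2*(-5) - 12 = -18
y_4 = 2*(-18) + 2*2 - 16 = -48
y_5 = 2*(-48) + 2*(-18) - 20 = -152
y_6 = 2*(-152) + 2*(-48) - 24 = -424

-424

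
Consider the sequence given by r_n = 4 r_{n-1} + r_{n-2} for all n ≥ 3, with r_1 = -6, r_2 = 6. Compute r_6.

r_3 = 4·6 + (-6) = 18
r_4 = 4·18 + 6 = 78
r_5 = 4·78 + 18 = 330
r_6 = 4·330 + 78 = 1398

1398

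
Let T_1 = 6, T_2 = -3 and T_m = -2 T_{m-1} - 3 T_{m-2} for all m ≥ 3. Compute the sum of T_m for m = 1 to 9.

T_3 = -2(-3) - 3(6) = -12
T_4 = -2(-12) - 3(-3) = 33
T_5 = -2(33) - 3(-12) = -30
T_6 = -2(-30) - 3(33) = -39
T_7 = -2(-39) - 3(-30) = 168
T_8 = -2(168) - 3(-39) = -219
T_9 = -2(-219) - 3(168) = -66
Sum = 6 + (-3) + (-12) + 33 + (-30) + (-39) + 168 + (-219) + (-66) = -162

-162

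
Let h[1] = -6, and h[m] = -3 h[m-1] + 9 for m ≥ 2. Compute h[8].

h[2] = -3*(-6) + 9 = 27
h[3] = -3*27 + 9 = -72
h[4] = -3*(-72) + 9 = 225
h[5] = -3*225 + 9 = -666
h[6] = -3*(-666) + 9 = 2007
h[7] = -3*2007 + 9 = -6012
h[8] = -3*(-6012) + 9 = 18045

18045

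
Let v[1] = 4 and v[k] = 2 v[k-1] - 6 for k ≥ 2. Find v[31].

The fixed point is -6/(1 - 2) = 6, so v[k] - 6 = 2(v[k-1] - 6).
Hence v[k] = -2·2^{k-1} + 6.
v[31] = -2·2^{30} + 6 = -2·1073741824 + 6 = -2147483642.

-2147483642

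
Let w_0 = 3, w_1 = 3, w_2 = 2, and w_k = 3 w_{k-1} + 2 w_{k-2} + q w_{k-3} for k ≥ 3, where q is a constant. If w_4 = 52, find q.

1

w_3 = 12 + 3q
w_4 = 40 + 12q
So 40 + 12q = 52, giving q = 1.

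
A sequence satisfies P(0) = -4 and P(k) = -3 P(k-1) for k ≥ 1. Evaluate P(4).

-324

P(1) = -3·(-4) = 12
P(2) = -3·12 = -36
P(3) = -3·(-36) = 108
P(4) = -3·108 = -324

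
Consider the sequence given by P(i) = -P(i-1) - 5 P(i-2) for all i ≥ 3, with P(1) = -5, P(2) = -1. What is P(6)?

214

P(3) = -(-1) - 5*(-5) = 26
P(4) = -26 - 5*(-1) = -21
P(5) = -(-21) - 5*26 = -109
P(6) = -(-109) - 5*(-21) = 214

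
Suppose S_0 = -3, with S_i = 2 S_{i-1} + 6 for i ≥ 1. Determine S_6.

S_1 = 2·(-3) + 6 = 0
S_2 = 2·0 + 6 = 6
S_3 = 2·6 + 6 = 18
S_4 = 2·18 + 6 = 42
S_5 = 2·42 + 6 = 90
S_6 = 2·90 + 6 = 186

186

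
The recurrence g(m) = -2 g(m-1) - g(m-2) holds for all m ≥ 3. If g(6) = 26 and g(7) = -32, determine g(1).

Rearranging, g(m-2) = -(g(m) + 2 g(m-1)).
g(5) = -(-32 + 2*26) = -20
g(4) = -(26 + 2*(-20)) = 14
g(3) = -(-20 + 2*14) = -8
g(2) = -(14 + 2*(-8)) = 2
g(1) = -(-8 + 2*2) = 4

4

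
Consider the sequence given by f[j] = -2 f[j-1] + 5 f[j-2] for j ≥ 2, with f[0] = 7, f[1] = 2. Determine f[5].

-778

f[2] = -2(2) + 5(7) = 31
f[3] = -2(31) + 5(2) = -52
f[4] = -2(-52) + 5(31) = 259
f[5] = -2(259) + 5(-52) = -778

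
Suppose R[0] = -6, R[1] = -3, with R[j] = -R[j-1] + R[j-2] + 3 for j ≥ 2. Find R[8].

12

R[2] = -(-3) + (-6) + 3 = 0
R[3] = -0 + (-3) + 3 = 0
R[4] = -0 + 0 + 3 = 3
R[5] = -3 + 0 + 3 = 0
R[6] = -0 + 3 + 3 = 6
R[7] = -6 + 0 + 3 = -3
R[8] = -(-3) + 6 + 3 = 12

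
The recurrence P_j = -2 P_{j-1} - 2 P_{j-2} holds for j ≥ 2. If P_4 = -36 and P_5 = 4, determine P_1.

Rearranging, P_{j-2} = (P_j + 2 P_{j-1}) / -2.
P_3 = (4 + 2·(-36)) / -2 = -68/-2 = 34
P_2 = (-36 + 2·34) / -2 = 32/-2 = -16
P_1 = (34 + 2·(-16)) / -2 = 2/-2 = -1

-1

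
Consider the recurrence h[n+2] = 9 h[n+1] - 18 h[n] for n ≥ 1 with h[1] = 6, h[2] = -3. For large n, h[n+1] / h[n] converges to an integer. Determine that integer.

6

The characteristic equation is r^2 - 9r + 18 = 0, which factors as (r - 6)(r - 3) = 0.
So the roots are 6 and 3. Since |6| > |3| and the coefficient of 6^n is non-zero, the ratio tends to 6.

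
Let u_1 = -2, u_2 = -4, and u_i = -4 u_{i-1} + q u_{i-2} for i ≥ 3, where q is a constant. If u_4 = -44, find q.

u_3 = 16 - 2q
u_4 = -64 + 4q
So -64 + 4q = -44, giving q = 5.

5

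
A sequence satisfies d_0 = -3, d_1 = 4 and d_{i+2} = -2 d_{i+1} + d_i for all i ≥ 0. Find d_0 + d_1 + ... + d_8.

d_2 = -2*4 + (-3) = -11
d_3 = -2*(-11) + 4 = 26
d_4 = -2*26 + (-11) = -63
d_5 = -2*(-63) + 26 = 152
d_6 = -2*152 + (-63) = -367
d_7 = -2*(-367) + 152 = 886
d_8 = -2*886 + (-367) = -2139
Sum = (-3) + 4 + (-11) + 26 + (-63) + 152 + (-367) + 886 + (-2139) = -1515

-1515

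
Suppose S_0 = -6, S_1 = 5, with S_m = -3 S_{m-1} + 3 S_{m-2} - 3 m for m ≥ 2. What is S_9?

S_2 = -3*5 + 3*(-6) - 6 = -39
S_3 = -3*(-39) + 3*5 - 9 = 123
S_4 = -3*123 + 3*(-39) - 12 = -498
S_5 = -3*(-498) + 3*123 - 15 = 1848
S_6 = -3*1848 + 3*(-498) - 18 = -7056
S_7 = -3*(-7056) + 3*1848 - 21 = 26691
S_8 = -3*26691 + 3*(-7056) - 24 = -101265
S_9 = -3*(-101265) + 3*26691 - 27 = 383841

383841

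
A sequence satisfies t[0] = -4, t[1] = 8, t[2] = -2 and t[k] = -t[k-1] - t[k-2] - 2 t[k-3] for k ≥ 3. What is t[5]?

18

t[3] = -(-2) - 8 - 2(-4) = 2
t[4] = -2 - (-2) - 2(8) = -16
t[5] = -(-16) - 2 - 2(-2) = 18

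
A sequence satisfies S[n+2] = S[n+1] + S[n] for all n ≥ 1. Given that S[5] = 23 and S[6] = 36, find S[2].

Rearranging, S[n-2] = S[n] - S[n-1].
S[4] = 36 - 23 = 13
S[3] = 23 - 13 = 10
S[2] = 13 - 10 = 3

3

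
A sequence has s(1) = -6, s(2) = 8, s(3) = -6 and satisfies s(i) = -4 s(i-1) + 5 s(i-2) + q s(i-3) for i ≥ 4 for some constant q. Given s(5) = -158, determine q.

s(4) = 64 - 6q
s(5) = -286 + 32q
So -286 + 32q = -158, giving q = 4.

4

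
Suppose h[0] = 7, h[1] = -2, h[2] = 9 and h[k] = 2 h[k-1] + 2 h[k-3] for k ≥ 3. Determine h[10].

10464

h[3] = 2*9 + 2*7 = 32
h[4] = 2*32 + 2*(-2) = 60
h[5] = 2*60 + 2*9 = 138
h[6] = 2*138 + 2*32 = 340
h[7] = 2*340 + 2*60 = 800
h[8] = 2*800 + 2*138 = 1876
h[9] = 2*1876 + 2*340 = 4432
h[10] = 2*4432 + 2*800 = 10464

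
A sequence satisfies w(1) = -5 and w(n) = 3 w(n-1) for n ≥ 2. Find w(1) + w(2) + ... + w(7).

-5465

w(2) = 3(-5) = -15
w(3) = 3(-15) = -45
w(4) = 3(-45) = -135
w(5) = 3(-135) = -405
w(6) = 3(-405) = -1215
w(7) = 3(-1215) = -3645
Sum = (-5) + (-15) + (-45) + (-135) + (-405) + (-1215) + (-3645) = -5465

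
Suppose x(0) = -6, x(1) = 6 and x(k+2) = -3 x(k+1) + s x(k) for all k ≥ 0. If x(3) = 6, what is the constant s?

x(2) = -18 - 6s
x(3) = 54 + 24s
So 54 + 24s = 6, giving s = -2.

-2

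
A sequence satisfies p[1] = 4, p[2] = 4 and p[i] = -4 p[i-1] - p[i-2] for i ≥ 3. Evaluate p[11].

p[3] = -4·4 - 4 = -20
p[4] = -4·(-20) - 4 = 76
p[5] = -4·76 - (-20) = -284
p[6] = -4·(-284) - 76 = 1060
p[7] = -4·1060 - (-284) = -3956
p[8] = -4·(-3956) - 1060 = 14764
p[9] = -4·14764 - (-3956) = -55100
p[10] = -4·(-55100) - 14764 = 205636
p[11] = -4·205636 - (-55100) = -767444

-767444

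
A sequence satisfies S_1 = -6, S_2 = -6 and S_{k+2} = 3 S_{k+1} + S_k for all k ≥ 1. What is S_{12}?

-1105908

S_3 = 3(-6) + (-6) = -24
S_4 = 3(-24) + (-6) = -78
S_5 = 3(-78) + (-24) = -258
S_6 = 3(-258) + (-78) = -852
S_7 = 3(-852) + (-258) = -2814
S_8 = 3(-2814) + (-852) = -9294
S_9 = 3(-9294) + (-2814) = -30696
S_{10} = 3(-30696) + (-9294) = -101382
S_{11} = 3(-101382) + (-30696) = -334842
S_{12} = 3(-334842) + (-101382) = -1105908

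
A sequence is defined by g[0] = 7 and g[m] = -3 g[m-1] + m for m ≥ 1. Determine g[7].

g[1] = -3*7 + 1 = -20
g[2] = -3*(-20) + 2 = 62
g[3] = -3*62 + 3 = -183
g[4] = -3*(-183) + 4 = 553
g[5] = -3*553 + 5 = -1654
g[6] = -3*(-1654) + 6 = 4968
g[7] = -3*4968 + 7 = -14897

-14897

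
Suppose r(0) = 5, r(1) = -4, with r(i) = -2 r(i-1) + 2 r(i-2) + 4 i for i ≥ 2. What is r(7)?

-3100

r(2) = -2(-4) + 2(5) + 8 = 26
r(3) = -2(26) + 2(-4) + 12 = -48
r(4) = -2(-48) + 2(26) + 16 = 164
r(5) = -2(164) + 2(-48) + 20 = -404
r(6) = -2(-404) + 2(164) + 24 = 1160
r(7) = -2(1160) + 2(-404) + 28 = -3100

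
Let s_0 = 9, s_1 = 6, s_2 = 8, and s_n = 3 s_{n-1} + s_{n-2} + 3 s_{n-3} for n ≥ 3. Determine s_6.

2384

s_3 = 3(8) + 6 + 3(9) = 57
s_4 = 3(57) + 8 + 3(6) = 197
s_5 = 3(197) + 57 + 3(8) = 672
s_6 = 3(672) + 197 + 3(57) = 2384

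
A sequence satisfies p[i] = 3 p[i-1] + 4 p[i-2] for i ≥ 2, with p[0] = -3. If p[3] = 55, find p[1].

7

Let p[1] = z.
p[2] = -12 + 3z
p[3] = -36 + 13z
So -36 + 13z = 55, giving z = 7.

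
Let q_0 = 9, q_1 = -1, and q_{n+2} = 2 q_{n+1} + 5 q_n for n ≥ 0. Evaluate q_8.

q_2 = 2·(-1) + 5·9 = 43
q_3 = 2·43 + 5·(-1) = 81
q_4 = 2·81 + 5·43 = 377
q_5 = 2·377 + 5·81 = 1159
q_6 = 2·1159 + 5·377 = 4203
q_7 = 2·4203 + 5·1159 = 14201
q_8 = 2·14201 + 5·4203 = 49417

49417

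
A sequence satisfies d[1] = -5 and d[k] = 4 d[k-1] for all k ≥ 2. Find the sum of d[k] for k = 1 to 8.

-109225

d[2] = 4(-5) = -20
d[3] = 4(-20) = -80
d[4] = 4(-80) = -320
d[5] = 4(-320) = -1280
d[6] = 4(-1280) = -5120
d[7] = 4(-5120) = -20480
d[8] = 4(-20480) = -81920
Sum = (-5) + (-20) + (-80) + (-320) + (-1280) + (-5120) + (-20480) + (-81920) = -109225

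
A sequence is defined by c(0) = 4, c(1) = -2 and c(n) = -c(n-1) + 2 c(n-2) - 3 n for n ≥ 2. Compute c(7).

-215

c(2) = -(-2) + 2*4 - 6 = 4
c(3) = -4 + 2*(-2) - 9 = -17
c(4) = -(-17) + 2*4 - 12 = 13
c(5) = -13 + 2*(-17) - 15 = -62
c(6) = -(-62) + 2*13 - 18 = 70
c(7) = -70 + 2*(-62) - 21 = -215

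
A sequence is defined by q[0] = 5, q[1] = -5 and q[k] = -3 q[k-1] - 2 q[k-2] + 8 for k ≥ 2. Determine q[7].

q[2] = -3(-5) - 2(5) + 8 = 13
q[3] = -3(13) - 2(-5) + 8 = -21
q[4] = -3(-21) - 2(13) + 8 = 45
q[5] = -3(45) - 2(-21) + 8 = -85
q[6] = -3(-85) - 2(45) + 8 = 173
q[7] = -3(173) - 2(-85) + 8 = -341

-341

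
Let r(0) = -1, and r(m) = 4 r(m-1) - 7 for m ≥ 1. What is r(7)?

-54611

r(1) = 4·(-1) - 7 = -11
r(2) = 4·(-11) - 7 = -51
r(3) = 4·(-51) - 7 = -211
r(4) = 4·(-211) - 7 = -851
r(5) = 4·(-851) - 7 = -3411
r(6) = 4·(-3411) - 7 = -13651
r(7) = 4·(-13651) - 7 = -54611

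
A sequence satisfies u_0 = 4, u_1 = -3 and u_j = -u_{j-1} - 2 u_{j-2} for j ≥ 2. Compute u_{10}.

u_2 = -(-3) - 2*4 = -5
u_3 = -(-5) - 2*(-3) = 11
u_4 = -11 - 2*(-5) = -1
u_5 = -(-1) - 2*11 = -21
u_6 = -(-21) - 2*(-1) = 23
u_7 = -23 - 2*(-21) = 19
u_8 = -19 - 2*23 = -65
u_9 = -(-65) - 2*19 = 27
u_{10} = -27 - 2*(-65) = 103

103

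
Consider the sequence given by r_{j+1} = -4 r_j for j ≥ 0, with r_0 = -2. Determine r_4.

-512

r_1 = -4*(-2) = 8
r_2 = -4*8 = -32
r_3 = -4*(-32) = 128
r_4 = -4*128 = -512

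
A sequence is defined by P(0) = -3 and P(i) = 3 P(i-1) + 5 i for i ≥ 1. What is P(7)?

P(1) = 3*(-3) + 5 = -4
P(2) = 3*(-4) + 10 = -2
P(3) = 3*(-2) + 15 = 9
P(4) = 3*9 + 20 = 47
P(5) = 3*47 + 25 = 166
P(6) = 3*166 + 30 = 528
P(7) = 3*528 + 35 = 1619

1619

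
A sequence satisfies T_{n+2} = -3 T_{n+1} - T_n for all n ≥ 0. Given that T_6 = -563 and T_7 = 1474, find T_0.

5

Rearranging, T_{n-2} = -(T_n + 3 T_{n-1}).
T_5 = -(1474 + 3*(-563)) = 215
T_4 = -(-563 + 3*215) = -82
T_3 = -(215 + 3*(-82)) = 31
T_2 = -(-82 + 3*31) = -11
T_1 = -(31 + 3*(-11)) = 2
T_0 = -(-11 + 3*2) = 5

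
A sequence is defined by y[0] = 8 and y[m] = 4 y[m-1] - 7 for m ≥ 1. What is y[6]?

23213

y[1] = 4(8) - 7 = 25
y[2] = 4(25) - 7 = 93
y[3] = 4(93) - 7 = 365
y[4] = 4(365) - 7 = 1453
y[5] = 4(1453) - 7 = 5805
y[6] = 4(5805) - 7 = 23213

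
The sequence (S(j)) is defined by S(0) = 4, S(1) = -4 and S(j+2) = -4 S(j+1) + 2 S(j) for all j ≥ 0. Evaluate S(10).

3599744

S(2) = -4*(-4) + 2*4 = 24
S(3) = -4*24 + 2*(-4) = -104
S(4) = -4*(-104) + 2*24 = 464
S(5) = -4*464 + 2*(-104) = -2064
S(6) = -4*(-2064) + 2*464 = 9184
S(7) = -4*9184 + 2*(-2064) = -40864
S(8) = -4*(-40864) + 2*9184 = 181824
S(9) = -4*181824 + 2*(-40864) = -809024
S(10) = -4*(-809024) + 2*181824 = 3599744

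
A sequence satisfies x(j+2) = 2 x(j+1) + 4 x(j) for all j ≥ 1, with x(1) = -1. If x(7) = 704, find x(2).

4

Let x(2) = w.
x(3) = -4 + 2w
x(4) = -8 + 8w
x(5) = -32 + 24w
x(6) = -96 + 80w
x(7) = -320 + 256w
So -320 + 256w = 704, giving w = 4.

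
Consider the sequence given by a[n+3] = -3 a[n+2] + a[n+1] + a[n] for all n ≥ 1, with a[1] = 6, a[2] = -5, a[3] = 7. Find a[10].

a[4] = -3·7 + (-5) + 6 = -20
a[5] = -3·(-20) + 7 + (-5) = 62
a[6] = -3·62 + (-20) + 7 = -199
a[7] = -3·(-199) + 62 + (-20) = 639
a[8] = -3·639 + (-199) + 62 = -2054
a[9] = -3·(-2054) + 639 + (-199) = 6602
a[10] = -3·6602 + (-2054) + 639 = -21221

-21221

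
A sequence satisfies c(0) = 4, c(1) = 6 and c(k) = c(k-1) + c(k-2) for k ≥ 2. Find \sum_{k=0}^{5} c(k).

104

c(2) = 6 + 4 = 10
c(3) = 10 + 6 = 16
c(4) = 16 + 10 = 26
c(5) = 26 + 16 = 42
Sum = 4 + 6 + 10 + 16 + 26 + 42 = 104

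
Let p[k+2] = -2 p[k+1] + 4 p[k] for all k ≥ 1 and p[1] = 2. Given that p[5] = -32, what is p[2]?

4

Let p[2] = w.
p[3] = 8 - 2w
p[4] = -16 + 8w
p[5] = 64 - 24w
So 64 - 24w = -32, giving w = 4.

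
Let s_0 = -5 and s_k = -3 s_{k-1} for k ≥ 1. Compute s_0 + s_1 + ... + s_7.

8200

s_1 = -3(-5) = 15
s_2 = -3(15) = -45
s_3 = -3(-45) = 135
s_4 = -3(135) = -405
s_5 = -3(-405) = 1215
s_6 = -3(1215) = -3645
s_7 = -3(-3645) = 10935
Sum = (-5) + 15 + (-45) + 135 + (-405) + 1215 + (-3645) + 10935 = 8200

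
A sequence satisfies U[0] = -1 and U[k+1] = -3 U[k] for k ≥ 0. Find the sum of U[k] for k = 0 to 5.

U[1] = -3·(-1) = 3
U[2] = -3·3 = -9
U[3] = -3·(-9) = 27
U[4] = -3·27 = -81
U[5] = -3·(-81) = 243
Sum = (-1) + 3 + (-9) + 27 + (-81) + 243 = 182

182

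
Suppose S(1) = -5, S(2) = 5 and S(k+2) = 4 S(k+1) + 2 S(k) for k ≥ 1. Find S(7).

4360

S(3) = 4(5) + 2(-5) = 10
S(4) = 4(10) + 2(5) = 50
S(5) = 4(50) + 2(10) = 220
S(6) = 4(220) + 2(50) = 980
S(7) = 4(980) + 2(220) = 4360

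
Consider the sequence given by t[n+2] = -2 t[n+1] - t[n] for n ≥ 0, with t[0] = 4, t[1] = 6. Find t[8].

t[2] = -2(6) - 4 = -16
t[3] = -2(-16) - 6 = 26
t[4] = -2(26) - (-16) = -36
t[5] = -2(-36) - 26 = 46
t[6] = -2(46) - (-36) = -56
t[7] = -2(-56) - 46 = 66
t[8] = -2(66) - (-56) = -76

-76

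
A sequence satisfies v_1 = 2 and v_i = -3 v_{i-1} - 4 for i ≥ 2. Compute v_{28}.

-22876792454962

The fixed point is -4/(1 + 3) = -1, so v_i + 1 = -3(v_{i-1} + 1).
Hence v_i = 3·(-3)^{i-1} - 1.
v_{28} = 3·(-3)^{27} - 1 = 3·-7625597484987 - 1 = -22876792454962.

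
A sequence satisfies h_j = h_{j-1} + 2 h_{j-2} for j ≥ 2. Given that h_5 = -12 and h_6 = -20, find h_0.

1

Rearranging, h_{j-2} = (h_j - h_{j-1}) / 2.
h_4 = (-20 - (-12)) / 2 = -8/2 = -4
h_3 = (-12 - (-4)) / 2 = -8/2 = -4
h_2 = (-4 - (-4)) / 2 = 0/2 = 0
h_1 = (-4 - 0) / 2 = -4/2 = -2
h_0 = (0 - (-2)) / 2 = 2/2 = 1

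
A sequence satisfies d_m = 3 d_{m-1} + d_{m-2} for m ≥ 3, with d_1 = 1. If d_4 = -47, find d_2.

-5

Let d_2 = z.
d_3 = 1 + 3z
d_4 = 3 + 10z
So 3 + 10z = -47, giving z = -5.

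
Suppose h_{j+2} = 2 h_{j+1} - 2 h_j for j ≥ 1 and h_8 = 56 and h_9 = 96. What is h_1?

6

Rearranging, h_{j-2} = (h_j - 2 h_{j-1}) / -2.
h_7 = (96 - 2·56) / -2 = -16/-2 = 8
h_6 = (56 - 2·8) / -2 = 40/-2 = -20
h_5 = (8 - 2·(-20)) / -2 = 48/-2 = -24
h_4 = (-20 - 2·(-24)) / -2 = 28/-2 = -14
h_3 = (-24 - 2·(-14)) / -2 = 4/-2 = -2
h_2 = (-14 - 2·(-2)) / -2 = -10/-2 = 5
h_1 = (-2 - 2·5) / -2 = -12/-2 = 6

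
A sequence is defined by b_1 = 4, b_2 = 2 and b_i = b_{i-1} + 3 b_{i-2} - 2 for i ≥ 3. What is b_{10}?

b_3 = 2 + 3·4 - 2 = 12
b_4 = 12 + 3·2 - 2 = 16
b_5 = 16 + 3·12 - 2 = 50
b_6 = 50 + 3·16 - 2 = 96
b_7 = 96 + 3·50 - 2 = 244
b_8 = 244 + 3·96 - 2 = 530
b_9 = 530 + 3·244 - 2 = 1260
b_{10} = 1260 + 3·530 - 2 = 2848

2848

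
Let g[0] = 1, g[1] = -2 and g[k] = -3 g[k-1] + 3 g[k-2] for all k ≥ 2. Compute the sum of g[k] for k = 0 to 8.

g[2] = -3(-2) + 3(1) = 9
g[3] = -3(9) + 3(-2) = -33
g[4] = -3(-33) + 3(9) = 126
g[5] = -3(126) + 3(-33) = -477
g[6] = -3(-477) + 3(126) = 1809
g[7] = -3(1809) + 3(-477) = -6858
g[8] = -3(-6858) + 3(1809) = 26001
Sum = 1 + (-2) + 9 + (-33) + 126 + (-477) + 1809 + (-6858) + 26001 = 20576

20576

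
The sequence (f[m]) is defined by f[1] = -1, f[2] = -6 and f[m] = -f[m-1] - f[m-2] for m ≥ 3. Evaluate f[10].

f[3] = -(-6) - (-1) = 7
f[4] = -7 - (-6) = -1
f[5] = -(-1) - 7 = -6
f[6] = -(-6) - (-1) = 7
f[7] = -7 - (-6) = -1
f[8] = -(-1) - 7 = -6
f[9] = -(-6) - (-1) = 7
f[10] = -7 - (-6) = -1

-1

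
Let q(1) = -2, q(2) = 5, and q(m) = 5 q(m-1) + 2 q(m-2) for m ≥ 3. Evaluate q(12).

q(3) = 5·5 + 2·(-2) = 21
q(4) = 5·21 + 2·5 = 115
q(5) = 5·115 + 2·21 = 617
q(6) = 5·617 + 2·115 = 3315
q(7) = 5·3315 + 2·617 = 17809
q(8) = 5·17809 + 2·3315 = 95675
q(9) = 5·95675 + 2·17809 = 513993
q(10) = 5·513993 + 2·95675 = 2761315
q(11) = 5·2761315 + 2·513993 = 14834561
q(12) = 5·14834561 + 2·2761315 = 79695435

79695435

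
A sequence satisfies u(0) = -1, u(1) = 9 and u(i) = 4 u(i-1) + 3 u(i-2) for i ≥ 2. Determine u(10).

7394145

u(2) = 4(9) + 3(-1) = 33
u(3) = 4(33) + 3(9) = 159
u(4) = 4(159) + 3(33) = 735
u(5) = 4(735) + 3(159) = 3417
u(6) = 4(3417) + 3(735) = 15873
u(7) = 4(15873) + 3(3417) = 73743
u(8) = 4(73743) + 3(15873) = 342591
u(9) = 4(342591) + 3(73743) = 1591593
u(10) = 4(1591593) + 3(342591) = 7394145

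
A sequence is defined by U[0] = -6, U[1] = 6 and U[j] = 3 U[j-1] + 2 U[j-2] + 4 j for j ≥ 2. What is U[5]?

878

U[2] = 3(6) + 2(-6) + 8 = 14
U[3] = 3(14) + 2(6) + 12 = 66
U[4] = 3(66) + 2(14) + 16 = 242
U[5] = 3(242) + 2(66) + 20 = 878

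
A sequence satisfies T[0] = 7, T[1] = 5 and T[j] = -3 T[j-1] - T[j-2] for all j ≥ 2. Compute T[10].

T[2] = -3(5) - 7 = -22
T[3] = -3(-22) - 5 = 61
T[4] = -3(61) - (-22) = -161
T[5] = -3(-161) - 61 = 422
T[6] = -3(422) - (-161) = -1105
T[7] = -3(-1105) - 422 = 2893
T[8] = -3(2893) - (-1105) = -7574
T[9] = -3(-7574) - 2893 = 19829
T[10] = -3(19829) - (-7574) = -51913

-51913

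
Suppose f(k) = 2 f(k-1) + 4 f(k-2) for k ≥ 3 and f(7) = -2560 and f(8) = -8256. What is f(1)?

Rearranging, f(k-2) = (f(k) - 2 f(k-1)) / 4.
f(6) = (-8256 - 2·(-2560)) / 4 = -3136/4 = -784
f(5) = (-2560 - 2·(-784)) / 4 = -992/4 = -248
f(4) = (-784 - 2·(-248)) / 4 = -288/4 = -72
f(3) = (-248 - 2·(-72)) / 4 = -104/4 = -26
f(2) = (-72 - 2·(-26)) / 4 = -20/4 = -5
f(1) = (-26 - 2·(-5)) / 4 = -16/4 = -4

-4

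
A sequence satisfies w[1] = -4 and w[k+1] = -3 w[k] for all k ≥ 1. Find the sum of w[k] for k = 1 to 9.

-19684

w[2] = -3*(-4) = 12
w[3] = -3*12 = -36
w[4] = -3*(-36) = 108
w[5] = -3*108 = -324
w[6] = -3*(-324) = 972
w[7] = -3*972 = -2916
w[8] = -3*(-2916) = 8748
w[9] = -3*8748 = -26244
Sum = (-4) + 12 + (-36) + 108 + (-324) + 972 + (-2916) + 8748 + (-26244) = -19684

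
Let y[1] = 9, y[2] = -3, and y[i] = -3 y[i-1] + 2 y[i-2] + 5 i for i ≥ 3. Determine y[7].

5512

y[3] = -3(-3) + 2(9) + 15 = 42
y[4] = -3(42) + 2(-3) + 20 = -112
y[5] = -3(-112) + 2(42) + 25 = 445
y[6] = -3(445) + 2(-112) + 30 = -1529
y[7] = -3(-1529) + 2(445) + 35 = 5512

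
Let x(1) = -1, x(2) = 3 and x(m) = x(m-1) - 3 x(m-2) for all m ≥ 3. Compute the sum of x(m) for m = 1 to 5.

-16

x(3) = 3 - 3·(-1) = 6
x(4) = 6 - 3·3 = -3
x(5) = (-3) - 3·6 = -21
Sum = (-1) + 3 + 6 + (-3) + (-21) = -16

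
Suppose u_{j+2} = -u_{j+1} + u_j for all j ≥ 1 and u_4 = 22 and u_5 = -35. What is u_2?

9

Rearranging, u_{j-2} = u_j + u_{j-1}.
u_3 = -35 + 22 = -13
u_2 = 22 + (-13) = 9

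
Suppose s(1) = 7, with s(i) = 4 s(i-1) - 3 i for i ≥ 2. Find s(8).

s(2) = 4(7) - 6 = 22
s(3) = 4(22) - 9 = 79
s(4) = 4(79) - 12 = 304
s(5) = 4(304) - 15 = 1201
s(6) = 4(1201) - 18 = 4786
s(7) = 4(4786) - 21 = 19123
s(8) = 4(19123) - 24 = 76468

76468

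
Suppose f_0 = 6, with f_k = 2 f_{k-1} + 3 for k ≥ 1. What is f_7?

f_1 = 2*6 + 3 = 15
f_2 = 2*15 + 3 = 33
f_3 = 2*33 + 3 = 69
f_4 = 2*69 + 3 = 141
f_5 = 2*141 + 3 = 285
f_6 = 2*285 + 3 = 573
f_7 = 2*573 + 3 = 1149

1149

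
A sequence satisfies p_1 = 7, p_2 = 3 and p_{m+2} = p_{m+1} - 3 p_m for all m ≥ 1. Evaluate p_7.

27

p_3 = 3 - 3*7 = -18
p_4 = (-18) - 3*3 = -27
p_5 = (-27) - 3*(-18) = 27
p_6 = 27 - 3*(-27) = 108
p_7 = 108 - 3*27 = 27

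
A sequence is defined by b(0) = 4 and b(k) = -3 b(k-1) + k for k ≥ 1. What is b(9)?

b(1) = -3*4 + 1 = -11
b(2) = -3*(-11) + 2 = 35
b(3) = -3*35 + 3 = -102
b(4) = -3*(-102) + 4 = 310
b(5) = -3*310 + 5 = -925
b(6) = -3*(-925) + 6 = 2781
b(7) = -3*2781 + 7 = -8336
b(8) = -3*(-8336) + 8 = 25016
b(9) = -3*25016 + 9 = -75039

-75039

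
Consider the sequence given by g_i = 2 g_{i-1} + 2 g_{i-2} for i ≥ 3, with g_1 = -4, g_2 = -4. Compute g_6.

-304

g_3 = 2(-4) + 2(-4) = -16
g_4 = 2(-16) + 2(-4) = -40
g_5 = 2(-40) + 2(-16) = -112
g_6 = 2(-112) + 2(-40) = -304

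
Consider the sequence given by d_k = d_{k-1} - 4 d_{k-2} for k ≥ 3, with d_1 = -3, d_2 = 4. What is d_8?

448

d_3 = 4 - 4*(-3) = 16
d_4 = 16 - 4*4 = 0
d_5 = 0 - 4*16 = -64
d_6 = (-64) - 4*0 = -64
d_7 = (-64) - 4*(-64) = 192
d_8 = 192 - 4*(-64) = 448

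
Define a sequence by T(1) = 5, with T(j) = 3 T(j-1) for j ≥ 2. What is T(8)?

T(2) = 3*5 = 15
T(3) = 3*15 = 45
T(4) = 3*45 = 135
T(5) = 3*135 = 405
T(6) = 3*405 = 1215
T(7) = 3*1215 = 3645
T(8) = 3*3645 = 10935

10935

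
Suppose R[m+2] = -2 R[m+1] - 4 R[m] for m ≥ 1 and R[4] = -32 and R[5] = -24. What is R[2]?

Rearranging, R[m-2] = (R[m] + 2 R[m-1]) / -4.
R[3] = (-24 + 2·(-32)) / -4 = -88/-4 = 22
R[2] = (-32 + 2·22) / -4 = 12/-4 = -3

-3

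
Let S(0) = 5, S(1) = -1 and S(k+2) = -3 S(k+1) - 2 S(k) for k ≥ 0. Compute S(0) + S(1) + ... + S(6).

-163

S(2) = -3(-1) - 2(5) = -7
S(3) = -3(-7) - 2(-1) = 23
S(4) = -3(23) - 2(-7) = -55
S(5) = -3(-55) - 2(23) = 119
S(6) = -3(119) - 2(-55) = -247
Sum = 5 + (-1) + (-7) + 23 + (-55) + 119 + (-247) = -163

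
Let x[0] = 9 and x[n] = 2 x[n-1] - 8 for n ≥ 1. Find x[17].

131080

The fixed point is -8/(1 - 2) = 8, so x[n] - 8 = 2(x[n-1] - 8).
Hence x[n] = 1·2^n + 8.
x[17] = 1·2^{17} + 8 = 1·131072 + 8 = 131080.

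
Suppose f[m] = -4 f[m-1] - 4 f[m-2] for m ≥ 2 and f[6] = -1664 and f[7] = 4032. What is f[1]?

Rearranging, f[m-2] = (f[m] + 4 f[m-1]) / -4.
f[5] = (4032 + 4·(-1664)) / -4 = -2624/-4 = 656
f[4] = (-1664 + 4·656) / -4 = 960/-4 = -240
f[3] = (656 + 4·(-240)) / -4 = -304/-4 = 76
f[2] = (-240 + 4·76) / -4 = 64/-4 = -16
f[1] = (76 + 4·(-16)) / -4 = 12/-4 = -3

-3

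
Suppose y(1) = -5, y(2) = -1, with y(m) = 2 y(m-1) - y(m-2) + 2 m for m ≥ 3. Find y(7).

149

y(3) = 2*(-1) - (-5) + 6 = 9
y(4) = 2*9 - (-1) + 8 = 27
y(5) = 2*27 - 9 + 10 = 55
y(6) = 2*55 - 27 + 12 = 95
y(7) = 2*95 - 55 + 14 = 149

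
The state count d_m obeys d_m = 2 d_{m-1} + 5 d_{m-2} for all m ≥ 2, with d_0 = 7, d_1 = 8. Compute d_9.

d_2 = 2*8 + 5*7 = 51
d_3 = 2*51 + 5*8 = 142
d_4 = 2*142 + 5*51 = 539
d_5 = 2*539 + 5*142 = 1788
d_6 = 2*1788 + 5*539 = 6271
d_7 = 2*6271 + 5*1788 = 21482
d_8 = 2*21482 + 5*6271 = 74319
d_9 = 2*74319 + 5*21482 = 256048

256048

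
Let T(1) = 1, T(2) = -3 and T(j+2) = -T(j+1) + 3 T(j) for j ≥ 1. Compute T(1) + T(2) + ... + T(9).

T(3) = -(-3) + 3·1 = 6
T(4) = -6 + 3·(-3) = -15
T(5) = -(-15) + 3·6 = 33
T(6) = -33 + 3·(-15) = -78
T(7) = -(-78) + 3·33 = 177
T(8) = -177 + 3·(-78) = -411
T(9) = -(-411) + 3·177 = 942
Sum = 1 + (-3) + 6 + (-15) + 33 + (-78) + 177 + (-411) + 942 = 652

652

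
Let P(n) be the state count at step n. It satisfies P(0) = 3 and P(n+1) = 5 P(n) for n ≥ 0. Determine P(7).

P(1) = 5·3 = 15
P(2) = 5·15 = 75
P(3) = 5·75 = 375
P(4) = 5·375 = 1875
P(5) = 5·1875 = 9375
P(6) = 5·9375 = 46875
P(7) = 5·46875 = 234375

234375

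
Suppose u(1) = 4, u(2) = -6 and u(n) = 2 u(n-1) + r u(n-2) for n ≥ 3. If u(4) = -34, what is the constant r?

u(3) = -12 + 4r
u(4) = -24 + 2r
So -24 + 2r = -34, giving r = -5.

-5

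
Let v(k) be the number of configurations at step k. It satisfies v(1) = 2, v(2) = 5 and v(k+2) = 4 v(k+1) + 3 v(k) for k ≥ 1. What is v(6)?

v(3) = 4*5 + 3*2 = 26
v(4) = 4*26 + 3*5 = 119
v(5) = 4*119 + 3*26 = 554
v(6) = 4*554 + 3*119 = 2573

2573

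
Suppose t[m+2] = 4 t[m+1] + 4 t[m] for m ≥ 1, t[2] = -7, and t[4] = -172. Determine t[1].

-2

Let t[1] = v.
t[3] = -28 + 4v
t[4] = -140 + 16v
So -140 + 16v = -172, giving v = -2.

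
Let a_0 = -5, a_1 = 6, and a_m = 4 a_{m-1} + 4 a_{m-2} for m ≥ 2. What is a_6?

a_2 = 4·6 + 4·(-5) = 4
a_3 = 4·4 + 4·6 = 40
a_4 = 4·40 + 4·4 = 176
a_5 = 4·176 + 4·40 = 864
a_6 = 4·864 + 4·176 = 4160

4160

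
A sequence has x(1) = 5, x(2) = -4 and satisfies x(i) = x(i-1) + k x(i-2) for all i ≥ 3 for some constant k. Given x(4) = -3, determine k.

1

x(3) = -4 + 5k
x(4) = -4 + k
So -4 + k = -3, giving k = 1.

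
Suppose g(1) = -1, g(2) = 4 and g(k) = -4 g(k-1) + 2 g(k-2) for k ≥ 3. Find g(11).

g(3) = -4(4) + 2(-1) = -18
g(4) = -4(-18) + 2(4) = 80
g(5) = -4(80) + 2(-18) = -356
g(6) = -4(-356) + 2(80) = 1584
g(7) = -4(1584) + 2(-356) = -7048
g(8) = -4(-7048) + 2(1584) = 31360
g(9) = -4(31360) + 2(-7048) = -139536
g(10) = -4(-139536) + 2(31360) = 620864
g(11) = -4(620864) + 2(-139536) = -2762528

-2762528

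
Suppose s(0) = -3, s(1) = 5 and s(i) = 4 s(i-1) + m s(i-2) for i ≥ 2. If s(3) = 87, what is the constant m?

s(2) = 20 - 3m
s(3) = 80 - 7m
So 80 - 7m = 87, giving m = -1.

-1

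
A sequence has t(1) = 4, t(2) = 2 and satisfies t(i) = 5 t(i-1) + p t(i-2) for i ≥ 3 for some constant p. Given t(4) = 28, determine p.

-1

t(3) = 10 + 4p
t(4) = 50 + 22p
So 50 + 22p = 28, giving p = -1.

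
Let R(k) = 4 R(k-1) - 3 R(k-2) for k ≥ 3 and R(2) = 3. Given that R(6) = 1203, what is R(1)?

Let R(1) = y.
R(3) = 12 - 3y
R(4) = 39 - 12y
R(5) = 120 - 39y
R(6) = 363 - 120y
So 363 - 120y = 1203, giving y = -7.

-7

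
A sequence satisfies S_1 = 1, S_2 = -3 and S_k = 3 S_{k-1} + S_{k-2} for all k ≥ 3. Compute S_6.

-294

S_3 = 3(-3) + 1 = -8
S_4 = 3(-8) + (-3) = -27
S_5 = 3(-27) + (-8) = -89
S_6 = 3(-89) + (-27) = -294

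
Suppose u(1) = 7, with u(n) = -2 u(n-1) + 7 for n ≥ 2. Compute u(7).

u(2) = -2(7) + 7 = -7
u(3) = -2(-7) + 7 = 21
u(4) = -2(21) + 7 = -35
u(5) = -2(-35) + 7 = 77
u(6) = -2(77) + 7 = -147
u(7) = -2(-147) + 7 = 301

301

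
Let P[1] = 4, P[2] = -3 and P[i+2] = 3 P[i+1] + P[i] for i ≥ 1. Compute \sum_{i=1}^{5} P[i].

P[3] = 3(-3) + 4 = -5
P[4] = 3(-5) + (-3) = -18
P[5] = 3(-18) + (-5) = -59
Sum = 4 + (-3) + (-5) + (-18) + (-59) = -81

-81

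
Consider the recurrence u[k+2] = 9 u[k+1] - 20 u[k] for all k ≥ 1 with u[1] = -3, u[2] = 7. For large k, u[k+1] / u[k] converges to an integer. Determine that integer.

The characteristic equation is r^2 - 9r + 20 = 0, which factors as (r - 5)(r - 4) = 0.
So the roots are 5 and 4. Since |5| > |4| and the coefficient of 5^k is non-zero, the ratio tends to 5.

5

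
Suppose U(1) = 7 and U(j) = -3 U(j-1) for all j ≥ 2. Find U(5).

567

U(2) = -3·7 = -21
U(3) = -3·(-21) = 63
U(4) = -3·63 = -189
U(5) = -3·(-189) = 567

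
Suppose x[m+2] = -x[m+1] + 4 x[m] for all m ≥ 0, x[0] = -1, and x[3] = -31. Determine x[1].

-7

Let x[1] = y.
x[2] = -4 - y
x[3] = 4 + 5y
So 4 + 5y = -31, giving y = -7.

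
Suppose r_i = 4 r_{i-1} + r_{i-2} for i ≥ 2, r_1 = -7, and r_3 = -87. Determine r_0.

Let r_0 = y.
r_2 = -28 + y
r_3 = -119 + 4y
So -119 + 4y = -87, giving y = 8.

8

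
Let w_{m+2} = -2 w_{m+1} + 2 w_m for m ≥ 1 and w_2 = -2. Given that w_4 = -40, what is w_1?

7

Let w_1 = v.
w_3 = 4 + 2v
w_4 = -12 - 4v
So -12 - 4v = -40, giving v = 7.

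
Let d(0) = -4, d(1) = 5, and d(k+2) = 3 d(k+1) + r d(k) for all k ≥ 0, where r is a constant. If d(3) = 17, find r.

d(2) = 15 - 4r
d(3) = 45 - 7r
So 45 - 7r = 17, giving r = 4.

4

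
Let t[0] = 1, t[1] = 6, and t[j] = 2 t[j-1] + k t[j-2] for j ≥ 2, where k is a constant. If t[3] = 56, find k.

t[2] = 12 + k
t[3] = 24 + 8k
So 24 + 8k = 56, giving k = 4.

4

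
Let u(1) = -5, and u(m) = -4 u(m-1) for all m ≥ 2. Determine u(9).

-327680

u(2) = -4(-5) = 20
u(3) = -4(20) = -80
u(4) = -4(-80) = 320
u(5) = -4(320) = -1280
u(6) = -4(-1280) = 5120
u(7) = -4(5120) = -20480
u(8) = -4(-20480) = 81920
u(9) = -4(81920) = -327680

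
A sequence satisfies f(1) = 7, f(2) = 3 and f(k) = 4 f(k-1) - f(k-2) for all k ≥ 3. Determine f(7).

877

f(3) = 4*3 - 7 = 5
f(4) = 4*5 - 3 = 17
f(5) = 4*17 - 5 = 63
f(6) = 4*63 - 17 = 235
f(7) = 4*235 - 63 = 877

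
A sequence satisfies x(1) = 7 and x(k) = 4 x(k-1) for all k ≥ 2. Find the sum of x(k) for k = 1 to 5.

2387

x(2) = 4(7) = 28
x(3) = 4(28) = 112
x(4) = 4(112) = 448
x(5) = 4(448) = 1792
Sum = 7 + 28 + 112 + 448 + 1792 = 2387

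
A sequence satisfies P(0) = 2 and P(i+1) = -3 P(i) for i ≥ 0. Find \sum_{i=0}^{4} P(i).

122

P(1) = -3(2) = -6
P(2) = -3(-6) = 18
P(3) = -3(18) = -54
P(4) = -3(-54) = 162
Sum = 2 + (-6) + 18 + (-54) + 162 = 122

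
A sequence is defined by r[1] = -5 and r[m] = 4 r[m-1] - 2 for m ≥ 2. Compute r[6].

-5802

r[2] = 4(-5) - 2 = -22
r[3] = 4(-22) - 2 = -90
r[4] = 4(-90) - 2 = -362
r[5] = 4(-362) - 2 = -1450
r[6] = 4(-1450) - 2 = -5802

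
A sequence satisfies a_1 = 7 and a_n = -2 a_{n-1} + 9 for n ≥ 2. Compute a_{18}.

-524285

The fixed point is 9/(1 + 2) = 3, so a_n - 3 = -2(a_{n-1} - 3).
Hence a_n = 4·(-2)^{n-1} + 3.
a_{18} = 4·(-2)^{17} + 3 = 4·-131072 + 3 = -524285.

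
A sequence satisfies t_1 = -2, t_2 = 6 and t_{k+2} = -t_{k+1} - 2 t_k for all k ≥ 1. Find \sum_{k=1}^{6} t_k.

12

t_3 = -6 - 2·(-2) = -2
t_4 = -(-2) - 2·6 = -10
t_5 = -(-10) - 2·(-2) = 14
t_6 = -14 - 2·(-10) = 6
Sum = (-2) + 6 + (-2) + (-10) + 14 + 6 = 12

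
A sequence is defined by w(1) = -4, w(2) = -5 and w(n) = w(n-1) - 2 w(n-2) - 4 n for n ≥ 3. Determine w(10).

w(3) = (-5) - 2(-4) - 12 = -9
w(4) = (-9) - 2(-5) - 16 = -15
w(5) = (-15) - 2(-9) - 20 = -17
w(6) = (-17) - 2(-15) - 24 = -11
w(7) = (-11) - 2(-17) - 28 = -5
w(8) = (-5) - 2(-11) - 32 = -15
w(9) = (-15) - 2(-5) - 36 = -41
w(10) = (-41) - 2(-15) - 40 = -51

-51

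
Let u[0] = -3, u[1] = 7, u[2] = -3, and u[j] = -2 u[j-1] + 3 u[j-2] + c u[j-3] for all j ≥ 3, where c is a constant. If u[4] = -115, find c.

u[3] = 27 - 3c
u[4] = -63 + 13c
So -63 + 13c = -115, giving c = -4.

-4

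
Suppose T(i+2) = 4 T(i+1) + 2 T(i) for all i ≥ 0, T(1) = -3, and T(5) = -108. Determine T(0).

Let T(0) = x.
T(2) = -12 + 2x
T(3) = -54 + 8x
T(4) = -240 + 36x
T(5) = -1068 + 160x
So -1068 + 160x = -108, giving x = 6.

6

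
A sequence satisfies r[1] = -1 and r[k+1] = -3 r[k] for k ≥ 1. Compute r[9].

r[2] = -3*(-1) = 3
r[3] = -3*3 = -9
r[4] = -3*(-9) = 27
r[5] = -3*27 = -81
r[6] = -3*(-81) = 243
r[7] = -3*243 = -729
r[8] = -3*(-729) = 2187
r[9] = -3*2187 = -6561

-6561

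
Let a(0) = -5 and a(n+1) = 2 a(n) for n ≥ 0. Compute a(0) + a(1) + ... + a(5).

a(1) = 2*(-5) = -10
a(2) = 2*(-10) = -20
a(3) = 2*(-20) = -40
a(4) = 2*(-40) = -80
a(5) = 2*(-80) = -160
Sum = (-5) + (-10) + (-20) + (-40) + (-80) + (-160) = -315

-315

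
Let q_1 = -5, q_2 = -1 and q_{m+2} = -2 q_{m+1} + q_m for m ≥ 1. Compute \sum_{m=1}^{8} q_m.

120

q_3 = -2*(-1) + (-5) = -3
q_4 = -2*(-3) + (-1) = 5
q_5 = -2*5 + (-3) = -13
q_6 = -2*(-13) + 5 = 31
q_7 = -2*31 + (-13) = -75
q_8 = -2*(-75) + 31 = 181
Sum = (-5) + (-1) + (-3) + 5 + (-13) + 31 + (-75) + 181 = 120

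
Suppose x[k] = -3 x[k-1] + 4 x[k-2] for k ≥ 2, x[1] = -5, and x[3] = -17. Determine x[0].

-4

Let x[0] = v.
x[2] = 15 + 4v
x[3] = -65 - 12v
So -65 - 12v = -17, giving v = -4.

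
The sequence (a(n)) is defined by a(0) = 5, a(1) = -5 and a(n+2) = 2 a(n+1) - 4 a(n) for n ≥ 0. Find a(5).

240

a(2) = 2(-5) - 4(5) = -30
a(3) = 2(-30) - 4(-5) = -40
a(4) = 2(-40) - 4(-30) = 40
a(5) = 2(40) - 4(-40) = 240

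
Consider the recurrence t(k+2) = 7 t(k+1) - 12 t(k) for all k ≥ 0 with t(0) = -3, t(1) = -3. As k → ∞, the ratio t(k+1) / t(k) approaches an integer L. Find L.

4

The characteristic equation is r^2 - 7r + 12 = 0, which factors as (r - 4)(r - 3) = 0.
So the roots are 4 and 3. Since |4| > |3| and the coefficient of 4^k is non-zero, the ratio tends to 4.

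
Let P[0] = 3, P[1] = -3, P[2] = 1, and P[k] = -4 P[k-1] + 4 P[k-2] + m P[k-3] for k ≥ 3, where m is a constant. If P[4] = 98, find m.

-2

P[3] = -16 + 3m
P[4] = 68 - 15m
So 68 - 15m = 98, giving m = -2.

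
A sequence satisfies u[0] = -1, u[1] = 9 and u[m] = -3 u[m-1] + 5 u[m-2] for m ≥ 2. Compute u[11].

u[2] = -3*9 + 5*(-1) = -32
u[3] = -3*(-32) + 5*9 = 141
u[4] = -3*141 + 5*(-32) = -583
u[5] = -3*(-583) + 5*141 = 2454
u[6] = -3*2454 + 5*(-583) = -10277
u[7] = -3*(-10277) + 5*2454 = 43101
u[8] = -3*43101 + 5*(-10277) = -180688
u[9] = -3*(-180688) + 5*43101 = 757569
u[10] = -3*757569 + 5*(-180688) = -3176147
u[11] = -3*(-3176147) + 5*757569 = 13316286

13316286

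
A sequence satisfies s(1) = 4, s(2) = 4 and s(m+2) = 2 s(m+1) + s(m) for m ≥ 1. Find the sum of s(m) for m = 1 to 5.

s(3) = 2·4 + 4 = 12
s(4) = 2·12 + 4 = 28
s(5) = 2·28 + 12 = 68
Sum = 4 + 4 + 12 + 28 + 68 = 116

116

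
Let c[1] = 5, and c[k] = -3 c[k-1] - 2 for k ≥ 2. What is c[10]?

c[2] = -3(5) - 2 = -17
c[3] = -3(-17) - 2 = 49
c[4] = -3(49) - 2 = -149
c[5] = -3(-149) - 2 = 445
c[6] = -3(445) - 2 = -1337
c[7] = -3(-1337) - 2 = 4009
c[8] = -3(4009) - 2 = -12029
c[9] = -3(-12029) - 2 = 36085
c[10] = -3(36085) - 2 = -108257

-108257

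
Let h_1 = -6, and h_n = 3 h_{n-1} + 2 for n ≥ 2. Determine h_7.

h_2 = 3*(-6) + 2 = -16
h_3 = 3*(-16) + 2 = -46
h_4 = 3*(-46) + 2 = -136
h_5 = 3*(-136) + 2 = -406
h_6 = 3*(-406) + 2 = -1216
h_7 = 3*(-1216) + 2 = -3646

-3646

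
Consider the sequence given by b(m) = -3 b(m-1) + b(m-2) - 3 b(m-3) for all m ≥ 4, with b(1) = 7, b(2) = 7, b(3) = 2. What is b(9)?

b(4) = -3(2) + 7 - 3(7) = -20
b(5) = -3(-20) + 2 - 3(7) = 41
b(6) = -3(41) + (-20) - 3(2) = -149
b(7) = -3(-149) + 41 - 3(-20) = 548
b(8) = -3(548) + (-149) - 3(41) = -1916
b(9) = -3(-1916) + 548 - 3(-149) = 6743

6743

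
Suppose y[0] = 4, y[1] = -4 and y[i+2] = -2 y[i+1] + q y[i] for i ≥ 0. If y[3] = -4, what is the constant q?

y[2] = 8 + 4q
y[3] = -16 - 12q
So -16 - 12q = -4, giving q = -1.

-1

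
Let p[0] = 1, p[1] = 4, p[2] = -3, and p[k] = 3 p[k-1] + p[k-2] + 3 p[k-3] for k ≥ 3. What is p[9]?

p[3] = 3*(-3) + 4 + 3*1 = -2
p[4] = 3*(-2) + (-3) + 3*4 = 3
p[5] = 3*3 + (-2) + 3*(-3) = -2
p[6] = 3*(-2) + 3 + 3*(-2) = -9
p[7] = 3*(-9) + (-2) + 3*3 = -20
p[8] = 3*(-20) + (-9) + 3*(-2) = -75
p[9] = 3*(-75) + (-20) + 3*(-9) = -272

-272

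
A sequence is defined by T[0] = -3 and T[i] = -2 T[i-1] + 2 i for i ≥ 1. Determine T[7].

T[1] = -2·(-3) + 2 = 8
T[2] = -2·8 + 4 = -12
T[3] = -2·(-12) + 6 = 30
T[4] = -2·30 + 8 = -52
T[5] = -2·(-52) + 10 = 114
T[6] = -2·114 + 12 = -216
T[7] = -2·(-216) + 14 = 446

446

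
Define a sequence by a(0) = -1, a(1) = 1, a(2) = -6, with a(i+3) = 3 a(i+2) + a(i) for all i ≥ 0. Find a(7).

-1679

a(3) = 3*(-6) + (-1) = -19
a(4) = 3*(-19) + 1 = -56
a(5) = 3*(-56) + (-6) = -174
a(6) = 3*(-174) + (-19) = -541
a(7) = 3*(-541) + (-56) = -1679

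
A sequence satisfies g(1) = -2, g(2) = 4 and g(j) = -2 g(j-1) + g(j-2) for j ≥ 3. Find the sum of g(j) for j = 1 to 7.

g(3) = -2·4 + (-2) = -10
g(4) = -2·(-10) + 4 = 24
g(5) = -2·24 + (-10) = -58
g(6) = -2·(-58) + 24 = 140
g(7) = -2·140 + (-58) = -338
Sum = (-2) + 4 + (-10) + 24 + (-58) + 140 + (-338) = -240

-240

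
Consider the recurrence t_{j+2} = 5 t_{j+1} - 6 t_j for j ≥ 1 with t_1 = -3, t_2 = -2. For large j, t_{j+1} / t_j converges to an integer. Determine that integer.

The characteristic equation is r^2 - 5r + 6 = 0, which factors as (r - 3)(r - 2) = 0.
So the roots are 3 and 2. Since |3| > |2| and the coefficient of 3^j is non-zero, the ratio tends to 3.

3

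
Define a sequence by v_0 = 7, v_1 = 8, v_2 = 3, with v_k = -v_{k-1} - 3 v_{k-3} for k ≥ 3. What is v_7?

-81

v_3 = -3 - 3(7) = -24
v_4 = -(-24) - 3(8) = 0
v_5 = -0 - 3(3) = -9
v_6 = -(-9) - 3(-24) = 81
v_7 = -81 - 3(0) = -81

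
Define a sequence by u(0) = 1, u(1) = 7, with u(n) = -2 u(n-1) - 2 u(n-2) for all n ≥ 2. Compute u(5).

u(2) = -2·7 - 2·1 = -16
u(3) = -2·(-16) - 2·7 = 18
u(4) = -2·18 - 2·(-16) = -4
u(5) = -2·(-4) - 2·18 = -28

-28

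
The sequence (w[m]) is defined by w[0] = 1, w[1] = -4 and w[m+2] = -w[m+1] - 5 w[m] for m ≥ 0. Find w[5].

-89

w[2] = -(-4) - 5·1 = -1
w[3] = -(-1) - 5·(-4) = 21
w[4] = -21 - 5·(-1) = -16
w[5] = -(-16) - 5·21 = -89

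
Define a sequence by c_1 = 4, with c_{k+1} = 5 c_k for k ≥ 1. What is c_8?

c_2 = 5(4) = 20
c_3 = 5(20) = 100
c_4 = 5(100) = 500
c_5 = 5(500) = 2500
c_6 = 5(2500) = 12500
c_7 = 5(12500) = 62500
c_8 = 5(62500) = 312500

312500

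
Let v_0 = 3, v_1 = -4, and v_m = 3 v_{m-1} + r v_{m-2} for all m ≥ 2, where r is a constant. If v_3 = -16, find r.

v_2 = -12 + 3r
v_3 = -36 + 5r
So -36 + 5r = -16, giving r = 4.

4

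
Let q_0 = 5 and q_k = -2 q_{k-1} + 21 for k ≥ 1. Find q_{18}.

The fixed point is 21/(1 + 2) = 7, so q_k - 7 = -2(q_{k-1} - 7).
Hence q_k = -2·(-2)^k + 7.
q_{18} = -2·(-2)^{18} + 7 = -2·262144 + 7 = -524281.

-524281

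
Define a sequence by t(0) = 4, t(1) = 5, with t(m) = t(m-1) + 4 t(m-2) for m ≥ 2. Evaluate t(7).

t(2) = 5 + 4(4) = 21
t(3) = 21 + 4(5) = 41
t(4) = 41 + 4(21) = 125
t(5) = 125 + 4(41) = 289
t(6) = 289 + 4(125) = 789
t(7) = 789 + 4(289) = 1945

1945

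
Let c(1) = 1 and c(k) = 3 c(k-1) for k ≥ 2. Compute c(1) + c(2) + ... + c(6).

c(2) = 3·1 = 3
c(3) = 3·3 = 9
c(4) = 3·9 = 27
c(5) = 3·27 = 81
c(6) = 3·81 = 243
Sum = 1 + 3 + 9 + 27 + 81 + 243 = 364

364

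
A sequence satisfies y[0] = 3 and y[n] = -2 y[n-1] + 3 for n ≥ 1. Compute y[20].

The fixed point is 3/(1 + 2) = 1, so y[n] - 1 = -2(y[n-1] - 1).
Hence y[n] = 2·(-2)^n + 1.
y[20] = 2·(-2)^{20} + 1 = 2·1048576 + 1 = 2097153.

2097153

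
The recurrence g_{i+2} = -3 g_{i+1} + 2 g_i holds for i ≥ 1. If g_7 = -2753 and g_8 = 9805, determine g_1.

-1

Rearranging, g_{i-2} = (g_i + 3 g_{i-1}) / 2.
g_6 = (9805 + 3·(-2753)) / 2 = 1546/2 = 773
g_5 = (-2753 + 3·773) / 2 = -434/2 = -217
g_4 = (773 + 3·(-217)) / 2 = 122/2 = 61
g_3 = (-217 + 3·61) / 2 = -34/2 = -17
g_2 = (61 + 3·(-17)) / 2 = 10/2 = 5
g_1 = (-17 + 3·5) / 2 = -2/2 = -1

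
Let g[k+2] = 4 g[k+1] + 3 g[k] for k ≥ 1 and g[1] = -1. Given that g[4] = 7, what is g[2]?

1

Let g[2] = z.
g[3] = -3 + 4z
g[4] = -12 + 19z
So -12 + 19z = 7, giving z = 1.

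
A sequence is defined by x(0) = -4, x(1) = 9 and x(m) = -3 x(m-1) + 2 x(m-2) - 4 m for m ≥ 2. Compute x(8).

-80435

x(2) = -3·9 + 2·(-4) - 8 = -43
x(3) = -3·(-43) + 2·9 - 12 = 135
x(4) = -3·135 + 2·(-43) - 16 = -507
x(5) = -3·(-507) + 2·135 - 20 = 1771
x(6) = -3·1771 + 2·(-507) - 24 = -6351
x(7) = -3·(-6351) + 2·1771 - 28 = 22567
x(8) = -3·22567 + 2·(-6351) - 32 = -80435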